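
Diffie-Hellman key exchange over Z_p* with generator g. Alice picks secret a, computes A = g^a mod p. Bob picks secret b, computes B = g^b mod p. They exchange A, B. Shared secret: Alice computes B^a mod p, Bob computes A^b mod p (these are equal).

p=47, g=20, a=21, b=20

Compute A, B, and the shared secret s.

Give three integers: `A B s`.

Answer: 45 14 6

Derivation:
A = 20^21 mod 47  (bits of 21 = 10101)
  bit 0 = 1: r = r^2 * 20 mod 47 = 1^2 * 20 = 1*20 = 20
  bit 1 = 0: r = r^2 mod 47 = 20^2 = 24
  bit 2 = 1: r = r^2 * 20 mod 47 = 24^2 * 20 = 12*20 = 5
  bit 3 = 0: r = r^2 mod 47 = 5^2 = 25
  bit 4 = 1: r = r^2 * 20 mod 47 = 25^2 * 20 = 14*20 = 45
  -> A = 45
B = 20^20 mod 47  (bits of 20 = 10100)
  bit 0 = 1: r = r^2 * 20 mod 47 = 1^2 * 20 = 1*20 = 20
  bit 1 = 0: r = r^2 mod 47 = 20^2 = 24
  bit 2 = 1: r = r^2 * 20 mod 47 = 24^2 * 20 = 12*20 = 5
  bit 3 = 0: r = r^2 mod 47 = 5^2 = 25
  bit 4 = 0: r = r^2 mod 47 = 25^2 = 14
  -> B = 14
s = B^a = 14^21 mod 47  (bits of 21 = 10101)
  bit 0 = 1: r = r^2 * 14 mod 47 = 1^2 * 14 = 1*14 = 14
  bit 1 = 0: r = r^2 mod 47 = 14^2 = 8
  bit 2 = 1: r = r^2 * 14 mod 47 = 8^2 * 14 = 17*14 = 3
  bit 3 = 0: r = r^2 mod 47 = 3^2 = 9
  bit 4 = 1: r = r^2 * 14 mod 47 = 9^2 * 14 = 34*14 = 6
  -> s = B^a = 6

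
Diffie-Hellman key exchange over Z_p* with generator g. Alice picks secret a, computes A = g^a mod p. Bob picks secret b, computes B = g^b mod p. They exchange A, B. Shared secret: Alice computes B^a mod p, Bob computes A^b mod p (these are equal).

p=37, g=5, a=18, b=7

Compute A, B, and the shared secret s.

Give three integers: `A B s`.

A = 5^18 mod 37  (bits of 18 = 10010)
  bit 0 = 1: r = r^2 * 5 mod 37 = 1^2 * 5 = 1*5 = 5
  bit 1 = 0: r = r^2 mod 37 = 5^2 = 25
  bit 2 = 0: r = r^2 mod 37 = 25^2 = 33
  bit 3 = 1: r = r^2 * 5 mod 37 = 33^2 * 5 = 16*5 = 6
  bit 4 = 0: r = r^2 mod 37 = 6^2 = 36
  -> A = 36
B = 5^7 mod 37  (bits of 7 = 111)
  bit 0 = 1: r = r^2 * 5 mod 37 = 1^2 * 5 = 1*5 = 5
  bit 1 = 1: r = r^2 * 5 mod 37 = 5^2 * 5 = 25*5 = 14
  bit 2 = 1: r = r^2 * 5 mod 37 = 14^2 * 5 = 11*5 = 18
  -> B = 18
s = B^a = 18^18 mod 37  (bits of 18 = 10010)
  bit 0 = 1: r = r^2 * 18 mod 37 = 1^2 * 18 = 1*18 = 18
  bit 1 = 0: r = r^2 mod 37 = 18^2 = 28
  bit 2 = 0: r = r^2 mod 37 = 28^2 = 7
  bit 3 = 1: r = r^2 * 18 mod 37 = 7^2 * 18 = 12*18 = 31
  bit 4 = 0: r = r^2 mod 37 = 31^2 = 36
  -> s = B^a = 36

Answer: 36 18 36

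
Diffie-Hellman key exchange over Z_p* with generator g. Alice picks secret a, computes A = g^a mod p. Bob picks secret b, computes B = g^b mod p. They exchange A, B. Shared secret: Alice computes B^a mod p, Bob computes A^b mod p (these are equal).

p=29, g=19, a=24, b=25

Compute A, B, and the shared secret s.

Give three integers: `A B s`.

Answer: 23 2 20

Derivation:
A = 19^24 mod 29  (bits of 24 = 11000)
  bit 0 = 1: r = r^2 * 19 mod 29 = 1^2 * 19 = 1*19 = 19
  bit 1 = 1: r = r^2 * 19 mod 29 = 19^2 * 19 = 13*19 = 15
  bit 2 = 0: r = r^2 mod 29 = 15^2 = 22
  bit 3 = 0: r = r^2 mod 29 = 22^2 = 20
  bit 4 = 0: r = r^2 mod 29 = 20^2 = 23
  -> A = 23
B = 19^25 mod 29  (bits of 25 = 11001)
  bit 0 = 1: r = r^2 * 19 mod 29 = 1^2 * 19 = 1*19 = 19
  bit 1 = 1: r = r^2 * 19 mod 29 = 19^2 * 19 = 13*19 = 15
  bit 2 = 0: r = r^2 mod 29 = 15^2 = 22
  bit 3 = 0: r = r^2 mod 29 = 22^2 = 20
  bit 4 = 1: r = r^2 * 19 mod 29 = 20^2 * 19 = 23*19 = 2
  -> B = 2
s = B^a = 2^24 mod 29  (bits of 24 = 11000)
  bit 0 = 1: r = r^2 * 2 mod 29 = 1^2 * 2 = 1*2 = 2
  bit 1 = 1: r = r^2 * 2 mod 29 = 2^2 * 2 = 4*2 = 8
  bit 2 = 0: r = r^2 mod 29 = 8^2 = 6
  bit 3 = 0: r = r^2 mod 29 = 6^2 = 7
  bit 4 = 0: r = r^2 mod 29 = 7^2 = 20
  -> s = B^a = 20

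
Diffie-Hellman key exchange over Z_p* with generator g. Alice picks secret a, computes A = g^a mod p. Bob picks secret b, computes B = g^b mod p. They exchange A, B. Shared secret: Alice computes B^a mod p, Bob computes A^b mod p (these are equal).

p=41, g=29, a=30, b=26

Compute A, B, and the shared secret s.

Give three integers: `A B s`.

Answer: 32 5 40

Derivation:
A = 29^30 mod 41  (bits of 30 = 11110)
  bit 0 = 1: r = r^2 * 29 mod 41 = 1^2 * 29 = 1*29 = 29
  bit 1 = 1: r = r^2 * 29 mod 41 = 29^2 * 29 = 21*29 = 35
  bit 2 = 1: r = r^2 * 29 mod 41 = 35^2 * 29 = 36*29 = 19
  bit 3 = 1: r = r^2 * 29 mod 41 = 19^2 * 29 = 33*29 = 14
  bit 4 = 0: r = r^2 mod 41 = 14^2 = 32
  -> A = 32
B = 29^26 mod 41  (bits of 26 = 11010)
  bit 0 = 1: r = r^2 * 29 mod 41 = 1^2 * 29 = 1*29 = 29
  bit 1 = 1: r = r^2 * 29 mod 41 = 29^2 * 29 = 21*29 = 35
  bit 2 = 0: r = r^2 mod 41 = 35^2 = 36
  bit 3 = 1: r = r^2 * 29 mod 41 = 36^2 * 29 = 25*29 = 28
  bit 4 = 0: r = r^2 mod 41 = 28^2 = 5
  -> B = 5
s = B^a = 5^30 mod 41  (bits of 30 = 11110)
  bit 0 = 1: r = r^2 * 5 mod 41 = 1^2 * 5 = 1*5 = 5
  bit 1 = 1: r = r^2 * 5 mod 41 = 5^2 * 5 = 25*5 = 2
  bit 2 = 1: r = r^2 * 5 mod 41 = 2^2 * 5 = 4*5 = 20
  bit 3 = 1: r = r^2 * 5 mod 41 = 20^2 * 5 = 31*5 = 32
  bit 4 = 0: r = r^2 mod 41 = 32^2 = 40
  -> s = B^a = 40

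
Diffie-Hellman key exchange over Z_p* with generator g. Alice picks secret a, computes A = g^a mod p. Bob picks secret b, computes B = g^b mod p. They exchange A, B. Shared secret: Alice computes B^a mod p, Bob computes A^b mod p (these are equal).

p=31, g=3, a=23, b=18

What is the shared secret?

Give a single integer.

A = 3^23 mod 31  (bits of 23 = 10111)
  bit 0 = 1: r = r^2 * 3 mod 31 = 1^2 * 3 = 1*3 = 3
  bit 1 = 0: r = r^2 mod 31 = 3^2 = 9
  bit 2 = 1: r = r^2 * 3 mod 31 = 9^2 * 3 = 19*3 = 26
  bit 3 = 1: r = r^2 * 3 mod 31 = 26^2 * 3 = 25*3 = 13
  bit 4 = 1: r = r^2 * 3 mod 31 = 13^2 * 3 = 14*3 = 11
  -> A = 11
B = 3^18 mod 31  (bits of 18 = 10010)
  bit 0 = 1: r = r^2 * 3 mod 31 = 1^2 * 3 = 1*3 = 3
  bit 1 = 0: r = r^2 mod 31 = 3^2 = 9
  bit 2 = 0: r = r^2 mod 31 = 9^2 = 19
  bit 3 = 1: r = r^2 * 3 mod 31 = 19^2 * 3 = 20*3 = 29
  bit 4 = 0: r = r^2 mod 31 = 29^2 = 4
  -> B = 4
s = B^a = 4^23 mod 31  (bits of 23 = 10111)
  bit 0 = 1: r = r^2 * 4 mod 31 = 1^2 * 4 = 1*4 = 4
  bit 1 = 0: r = r^2 mod 31 = 4^2 = 16
  bit 2 = 1: r = r^2 * 4 mod 31 = 16^2 * 4 = 8*4 = 1
  bit 3 = 1: r = r^2 * 4 mod 31 = 1^2 * 4 = 1*4 = 4
  bit 4 = 1: r = r^2 * 4 mod 31 = 4^2 * 4 = 16*4 = 2
  -> s = B^a = 2

Answer: 2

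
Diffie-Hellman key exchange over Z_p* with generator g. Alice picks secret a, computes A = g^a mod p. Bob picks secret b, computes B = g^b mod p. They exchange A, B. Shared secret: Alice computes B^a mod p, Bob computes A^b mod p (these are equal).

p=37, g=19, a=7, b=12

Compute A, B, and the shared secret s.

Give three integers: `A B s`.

Answer: 24 10 10

Derivation:
A = 19^7 mod 37  (bits of 7 = 111)
  bit 0 = 1: r = r^2 * 19 mod 37 = 1^2 * 19 = 1*19 = 19
  bit 1 = 1: r = r^2 * 19 mod 37 = 19^2 * 19 = 28*19 = 14
  bit 2 = 1: r = r^2 * 19 mod 37 = 14^2 * 19 = 11*19 = 24
  -> A = 24
B = 19^12 mod 37  (bits of 12 = 1100)
  bit 0 = 1: r = r^2 * 19 mod 37 = 1^2 * 19 = 1*19 = 19
  bit 1 = 1: r = r^2 * 19 mod 37 = 19^2 * 19 = 28*19 = 14
  bit 2 = 0: r = r^2 mod 37 = 14^2 = 11
  bit 3 = 0: r = r^2 mod 37 = 11^2 = 10
  -> B = 10
s = B^a = 10^7 mod 37  (bits of 7 = 111)
  bit 0 = 1: r = r^2 * 10 mod 37 = 1^2 * 10 = 1*10 = 10
  bit 1 = 1: r = r^2 * 10 mod 37 = 10^2 * 10 = 26*10 = 1
  bit 2 = 1: r = r^2 * 10 mod 37 = 1^2 * 10 = 1*10 = 10
  -> s = B^a = 10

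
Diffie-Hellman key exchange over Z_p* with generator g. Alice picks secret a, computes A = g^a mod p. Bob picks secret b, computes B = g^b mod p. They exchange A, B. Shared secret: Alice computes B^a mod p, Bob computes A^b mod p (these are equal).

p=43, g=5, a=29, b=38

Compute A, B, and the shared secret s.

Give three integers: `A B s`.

A = 5^29 mod 43  (bits of 29 = 11101)
  bit 0 = 1: r = r^2 * 5 mod 43 = 1^2 * 5 = 1*5 = 5
  bit 1 = 1: r = r^2 * 5 mod 43 = 5^2 * 5 = 25*5 = 39
  bit 2 = 1: r = r^2 * 5 mod 43 = 39^2 * 5 = 16*5 = 37
  bit 3 = 0: r = r^2 mod 43 = 37^2 = 36
  bit 4 = 1: r = r^2 * 5 mod 43 = 36^2 * 5 = 6*5 = 30
  -> A = 30
B = 5^38 mod 43  (bits of 38 = 100110)
  bit 0 = 1: r = r^2 * 5 mod 43 = 1^2 * 5 = 1*5 = 5
  bit 1 = 0: r = r^2 mod 43 = 5^2 = 25
  bit 2 = 0: r = r^2 mod 43 = 25^2 = 23
  bit 3 = 1: r = r^2 * 5 mod 43 = 23^2 * 5 = 13*5 = 22
  bit 4 = 1: r = r^2 * 5 mod 43 = 22^2 * 5 = 11*5 = 12
  bit 5 = 0: r = r^2 mod 43 = 12^2 = 15
  -> B = 15
s = B^a = 15^29 mod 43  (bits of 29 = 11101)
  bit 0 = 1: r = r^2 * 15 mod 43 = 1^2 * 15 = 1*15 = 15
  bit 1 = 1: r = r^2 * 15 mod 43 = 15^2 * 15 = 10*15 = 21
  bit 2 = 1: r = r^2 * 15 mod 43 = 21^2 * 15 = 11*15 = 36
  bit 3 = 0: r = r^2 mod 43 = 36^2 = 6
  bit 4 = 1: r = r^2 * 15 mod 43 = 6^2 * 15 = 36*15 = 24
  -> s = B^a = 24

Answer: 30 15 24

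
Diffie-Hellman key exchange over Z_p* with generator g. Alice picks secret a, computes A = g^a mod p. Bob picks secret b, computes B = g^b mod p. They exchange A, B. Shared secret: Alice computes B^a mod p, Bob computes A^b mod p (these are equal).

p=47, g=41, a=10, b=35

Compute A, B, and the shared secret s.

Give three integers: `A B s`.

Answer: 18 10 21

Derivation:
A = 41^10 mod 47  (bits of 10 = 1010)
  bit 0 = 1: r = r^2 * 41 mod 47 = 1^2 * 41 = 1*41 = 41
  bit 1 = 0: r = r^2 mod 47 = 41^2 = 36
  bit 2 = 1: r = r^2 * 41 mod 47 = 36^2 * 41 = 27*41 = 26
  bit 3 = 0: r = r^2 mod 47 = 26^2 = 18
  -> A = 18
B = 41^35 mod 47  (bits of 35 = 100011)
  bit 0 = 1: r = r^2 * 41 mod 47 = 1^2 * 41 = 1*41 = 41
  bit 1 = 0: r = r^2 mod 47 = 41^2 = 36
  bit 2 = 0: r = r^2 mod 47 = 36^2 = 27
  bit 3 = 0: r = r^2 mod 47 = 27^2 = 24
  bit 4 = 1: r = r^2 * 41 mod 47 = 24^2 * 41 = 12*41 = 22
  bit 5 = 1: r = r^2 * 41 mod 47 = 22^2 * 41 = 14*41 = 10
  -> B = 10
s = B^a = 10^10 mod 47  (bits of 10 = 1010)
  bit 0 = 1: r = r^2 * 10 mod 47 = 1^2 * 10 = 1*10 = 10
  bit 1 = 0: r = r^2 mod 47 = 10^2 = 6
  bit 2 = 1: r = r^2 * 10 mod 47 = 6^2 * 10 = 36*10 = 31
  bit 3 = 0: r = r^2 mod 47 = 31^2 = 21
  -> s = B^a = 21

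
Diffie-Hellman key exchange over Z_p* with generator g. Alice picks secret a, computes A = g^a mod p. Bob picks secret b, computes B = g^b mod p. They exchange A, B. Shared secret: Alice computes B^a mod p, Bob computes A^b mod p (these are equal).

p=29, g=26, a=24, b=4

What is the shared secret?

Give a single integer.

Answer: 16

Derivation:
A = 26^24 mod 29  (bits of 24 = 11000)
  bit 0 = 1: r = r^2 * 26 mod 29 = 1^2 * 26 = 1*26 = 26
  bit 1 = 1: r = r^2 * 26 mod 29 = 26^2 * 26 = 9*26 = 2
  bit 2 = 0: r = r^2 mod 29 = 2^2 = 4
  bit 3 = 0: r = r^2 mod 29 = 4^2 = 16
  bit 4 = 0: r = r^2 mod 29 = 16^2 = 24
  -> A = 24
B = 26^4 mod 29  (bits of 4 = 100)
  bit 0 = 1: r = r^2 * 26 mod 29 = 1^2 * 26 = 1*26 = 26
  bit 1 = 0: r = r^2 mod 29 = 26^2 = 9
  bit 2 = 0: r = r^2 mod 29 = 9^2 = 23
  -> B = 23
s = B^a = 23^24 mod 29  (bits of 24 = 11000)
  bit 0 = 1: r = r^2 * 23 mod 29 = 1^2 * 23 = 1*23 = 23
  bit 1 = 1: r = r^2 * 23 mod 29 = 23^2 * 23 = 7*23 = 16
  bit 2 = 0: r = r^2 mod 29 = 16^2 = 24
  bit 3 = 0: r = r^2 mod 29 = 24^2 = 25
  bit 4 = 0: r = r^2 mod 29 = 25^2 = 16
  -> s = B^a = 16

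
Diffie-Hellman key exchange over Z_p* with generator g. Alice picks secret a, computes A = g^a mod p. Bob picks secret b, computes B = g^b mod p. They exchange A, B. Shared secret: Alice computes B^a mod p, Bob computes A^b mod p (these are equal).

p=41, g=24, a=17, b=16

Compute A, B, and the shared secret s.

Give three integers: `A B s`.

Answer: 35 10 18

Derivation:
A = 24^17 mod 41  (bits of 17 = 10001)
  bit 0 = 1: r = r^2 * 24 mod 41 = 1^2 * 24 = 1*24 = 24
  bit 1 = 0: r = r^2 mod 41 = 24^2 = 2
  bit 2 = 0: r = r^2 mod 41 = 2^2 = 4
  bit 3 = 0: r = r^2 mod 41 = 4^2 = 16
  bit 4 = 1: r = r^2 * 24 mod 41 = 16^2 * 24 = 10*24 = 35
  -> A = 35
B = 24^16 mod 41  (bits of 16 = 10000)
  bit 0 = 1: r = r^2 * 24 mod 41 = 1^2 * 24 = 1*24 = 24
  bit 1 = 0: r = r^2 mod 41 = 24^2 = 2
  bit 2 = 0: r = r^2 mod 41 = 2^2 = 4
  bit 3 = 0: r = r^2 mod 41 = 4^2 = 16
  bit 4 = 0: r = r^2 mod 41 = 16^2 = 10
  -> B = 10
s = B^a = 10^17 mod 41  (bits of 17 = 10001)
  bit 0 = 1: r = r^2 * 10 mod 41 = 1^2 * 10 = 1*10 = 10
  bit 1 = 0: r = r^2 mod 41 = 10^2 = 18
  bit 2 = 0: r = r^2 mod 41 = 18^2 = 37
  bit 3 = 0: r = r^2 mod 41 = 37^2 = 16
  bit 4 = 1: r = r^2 * 10 mod 41 = 16^2 * 10 = 10*10 = 18
  -> s = B^a = 18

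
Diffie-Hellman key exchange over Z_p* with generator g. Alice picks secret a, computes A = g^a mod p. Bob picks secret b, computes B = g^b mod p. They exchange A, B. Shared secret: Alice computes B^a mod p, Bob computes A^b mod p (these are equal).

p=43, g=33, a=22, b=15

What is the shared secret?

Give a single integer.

Answer: 16

Derivation:
A = 33^22 mod 43  (bits of 22 = 10110)
  bit 0 = 1: r = r^2 * 33 mod 43 = 1^2 * 33 = 1*33 = 33
  bit 1 = 0: r = r^2 mod 43 = 33^2 = 14
  bit 2 = 1: r = r^2 * 33 mod 43 = 14^2 * 33 = 24*33 = 18
  bit 3 = 1: r = r^2 * 33 mod 43 = 18^2 * 33 = 23*33 = 28
  bit 4 = 0: r = r^2 mod 43 = 28^2 = 10
  -> A = 10
B = 33^15 mod 43  (bits of 15 = 1111)
  bit 0 = 1: r = r^2 * 33 mod 43 = 1^2 * 33 = 1*33 = 33
  bit 1 = 1: r = r^2 * 33 mod 43 = 33^2 * 33 = 14*33 = 32
  bit 2 = 1: r = r^2 * 33 mod 43 = 32^2 * 33 = 35*33 = 37
  bit 3 = 1: r = r^2 * 33 mod 43 = 37^2 * 33 = 36*33 = 27
  -> B = 27
s = B^a = 27^22 mod 43  (bits of 22 = 10110)
  bit 0 = 1: r = r^2 * 27 mod 43 = 1^2 * 27 = 1*27 = 27
  bit 1 = 0: r = r^2 mod 43 = 27^2 = 41
  bit 2 = 1: r = r^2 * 27 mod 43 = 41^2 * 27 = 4*27 = 22
  bit 3 = 1: r = r^2 * 27 mod 43 = 22^2 * 27 = 11*27 = 39
  bit 4 = 0: r = r^2 mod 43 = 39^2 = 16
  -> s = B^a = 16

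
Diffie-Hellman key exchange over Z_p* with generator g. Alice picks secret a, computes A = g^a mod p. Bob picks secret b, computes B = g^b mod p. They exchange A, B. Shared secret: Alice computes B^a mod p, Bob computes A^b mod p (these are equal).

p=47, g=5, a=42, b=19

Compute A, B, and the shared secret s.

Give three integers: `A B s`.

Answer: 37 10 17

Derivation:
A = 5^42 mod 47  (bits of 42 = 101010)
  bit 0 = 1: r = r^2 * 5 mod 47 = 1^2 * 5 = 1*5 = 5
  bit 1 = 0: r = r^2 mod 47 = 5^2 = 25
  bit 2 = 1: r = r^2 * 5 mod 47 = 25^2 * 5 = 14*5 = 23
  bit 3 = 0: r = r^2 mod 47 = 23^2 = 12
  bit 4 = 1: r = r^2 * 5 mod 47 = 12^2 * 5 = 3*5 = 15
  bit 5 = 0: r = r^2 mod 47 = 15^2 = 37
  -> A = 37
B = 5^19 mod 47  (bits of 19 = 10011)
  bit 0 = 1: r = r^2 * 5 mod 47 = 1^2 * 5 = 1*5 = 5
  bit 1 = 0: r = r^2 mod 47 = 5^2 = 25
  bit 2 = 0: r = r^2 mod 47 = 25^2 = 14
  bit 3 = 1: r = r^2 * 5 mod 47 = 14^2 * 5 = 8*5 = 40
  bit 4 = 1: r = r^2 * 5 mod 47 = 40^2 * 5 = 2*5 = 10
  -> B = 10
s = B^a = 10^42 mod 47  (bits of 42 = 101010)
  bit 0 = 1: r = r^2 * 10 mod 47 = 1^2 * 10 = 1*10 = 10
  bit 1 = 0: r = r^2 mod 47 = 10^2 = 6
  bit 2 = 1: r = r^2 * 10 mod 47 = 6^2 * 10 = 36*10 = 31
  bit 3 = 0: r = r^2 mod 47 = 31^2 = 21
  bit 4 = 1: r = r^2 * 10 mod 47 = 21^2 * 10 = 18*10 = 39
  bit 5 = 0: r = r^2 mod 47 = 39^2 = 17
  -> s = B^a = 17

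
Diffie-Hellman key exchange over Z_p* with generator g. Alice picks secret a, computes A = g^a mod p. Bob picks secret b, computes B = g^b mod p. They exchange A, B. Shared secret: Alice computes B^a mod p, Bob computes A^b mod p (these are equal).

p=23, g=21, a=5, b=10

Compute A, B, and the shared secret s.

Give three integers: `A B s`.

Answer: 14 12 18

Derivation:
A = 21^5 mod 23  (bits of 5 = 101)
  bit 0 = 1: r = r^2 * 21 mod 23 = 1^2 * 21 = 1*21 = 21
  bit 1 = 0: r = r^2 mod 23 = 21^2 = 4
  bit 2 = 1: r = r^2 * 21 mod 23 = 4^2 * 21 = 16*21 = 14
  -> A = 14
B = 21^10 mod 23  (bits of 10 = 1010)
  bit 0 = 1: r = r^2 * 21 mod 23 = 1^2 * 21 = 1*21 = 21
  bit 1 = 0: r = r^2 mod 23 = 21^2 = 4
  bit 2 = 1: r = r^2 * 21 mod 23 = 4^2 * 21 = 16*21 = 14
  bit 3 = 0: r = r^2 mod 23 = 14^2 = 12
  -> B = 12
s = B^a = 12^5 mod 23  (bits of 5 = 101)
  bit 0 = 1: r = r^2 * 12 mod 23 = 1^2 * 12 = 1*12 = 12
  bit 1 = 0: r = r^2 mod 23 = 12^2 = 6
  bit 2 = 1: r = r^2 * 12 mod 23 = 6^2 * 12 = 13*12 = 18
  -> s = B^a = 18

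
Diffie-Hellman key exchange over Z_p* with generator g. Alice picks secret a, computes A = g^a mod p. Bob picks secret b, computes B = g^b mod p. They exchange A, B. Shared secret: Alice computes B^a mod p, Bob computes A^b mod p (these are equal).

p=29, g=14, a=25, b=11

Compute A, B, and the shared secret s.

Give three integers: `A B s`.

A = 14^25 mod 29  (bits of 25 = 11001)
  bit 0 = 1: r = r^2 * 14 mod 29 = 1^2 * 14 = 1*14 = 14
  bit 1 = 1: r = r^2 * 14 mod 29 = 14^2 * 14 = 22*14 = 18
  bit 2 = 0: r = r^2 mod 29 = 18^2 = 5
  bit 3 = 0: r = r^2 mod 29 = 5^2 = 25
  bit 4 = 1: r = r^2 * 14 mod 29 = 25^2 * 14 = 16*14 = 21
  -> A = 21
B = 14^11 mod 29  (bits of 11 = 1011)
  bit 0 = 1: r = r^2 * 14 mod 29 = 1^2 * 14 = 1*14 = 14
  bit 1 = 0: r = r^2 mod 29 = 14^2 = 22
  bit 2 = 1: r = r^2 * 14 mod 29 = 22^2 * 14 = 20*14 = 19
  bit 3 = 1: r = r^2 * 14 mod 29 = 19^2 * 14 = 13*14 = 8
  -> B = 8
s = B^a = 8^25 mod 29  (bits of 25 = 11001)
  bit 0 = 1: r = r^2 * 8 mod 29 = 1^2 * 8 = 1*8 = 8
  bit 1 = 1: r = r^2 * 8 mod 29 = 8^2 * 8 = 6*8 = 19
  bit 2 = 0: r = r^2 mod 29 = 19^2 = 13
  bit 3 = 0: r = r^2 mod 29 = 13^2 = 24
  bit 4 = 1: r = r^2 * 8 mod 29 = 24^2 * 8 = 25*8 = 26
  -> s = B^a = 26

Answer: 21 8 26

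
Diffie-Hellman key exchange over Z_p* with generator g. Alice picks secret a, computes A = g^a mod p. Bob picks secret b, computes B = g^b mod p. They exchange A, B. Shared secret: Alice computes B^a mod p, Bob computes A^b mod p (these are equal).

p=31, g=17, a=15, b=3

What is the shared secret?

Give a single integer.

Answer: 30

Derivation:
A = 17^15 mod 31  (bits of 15 = 1111)
  bit 0 = 1: r = r^2 * 17 mod 31 = 1^2 * 17 = 1*17 = 17
  bit 1 = 1: r = r^2 * 17 mod 31 = 17^2 * 17 = 10*17 = 15
  bit 2 = 1: r = r^2 * 17 mod 31 = 15^2 * 17 = 8*17 = 12
  bit 3 = 1: r = r^2 * 17 mod 31 = 12^2 * 17 = 20*17 = 30
  -> A = 30
B = 17^3 mod 31  (bits of 3 = 11)
  bit 0 = 1: r = r^2 * 17 mod 31 = 1^2 * 17 = 1*17 = 17
  bit 1 = 1: r = r^2 * 17 mod 31 = 17^2 * 17 = 10*17 = 15
  -> B = 15
s = B^a = 15^15 mod 31  (bits of 15 = 1111)
  bit 0 = 1: r = r^2 * 15 mod 31 = 1^2 * 15 = 1*15 = 15
  bit 1 = 1: r = r^2 * 15 mod 31 = 15^2 * 15 = 8*15 = 27
  bit 2 = 1: r = r^2 * 15 mod 31 = 27^2 * 15 = 16*15 = 23
  bit 3 = 1: r = r^2 * 15 mod 31 = 23^2 * 15 = 2*15 = 30
  -> s = B^a = 30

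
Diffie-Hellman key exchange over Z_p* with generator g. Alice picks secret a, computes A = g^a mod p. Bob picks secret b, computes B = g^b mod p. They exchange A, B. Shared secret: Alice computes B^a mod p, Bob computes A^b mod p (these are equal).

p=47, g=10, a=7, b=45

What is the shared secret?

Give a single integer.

Answer: 23

Derivation:
A = 10^7 mod 47  (bits of 7 = 111)
  bit 0 = 1: r = r^2 * 10 mod 47 = 1^2 * 10 = 1*10 = 10
  bit 1 = 1: r = r^2 * 10 mod 47 = 10^2 * 10 = 6*10 = 13
  bit 2 = 1: r = r^2 * 10 mod 47 = 13^2 * 10 = 28*10 = 45
  -> A = 45
B = 10^45 mod 47  (bits of 45 = 101101)
  bit 0 = 1: r = r^2 * 10 mod 47 = 1^2 * 10 = 1*10 = 10
  bit 1 = 0: r = r^2 mod 47 = 10^2 = 6
  bit 2 = 1: r = r^2 * 10 mod 47 = 6^2 * 10 = 36*10 = 31
  bit 3 = 1: r = r^2 * 10 mod 47 = 31^2 * 10 = 21*10 = 22
  bit 4 = 0: r = r^2 mod 47 = 22^2 = 14
  bit 5 = 1: r = r^2 * 10 mod 47 = 14^2 * 10 = 8*10 = 33
  -> B = 33
s = B^a = 33^7 mod 47  (bits of 7 = 111)
  bit 0 = 1: r = r^2 * 33 mod 47 = 1^2 * 33 = 1*33 = 33
  bit 1 = 1: r = r^2 * 33 mod 47 = 33^2 * 33 = 8*33 = 29
  bit 2 = 1: r = r^2 * 33 mod 47 = 29^2 * 33 = 42*33 = 23
  -> s = B^a = 23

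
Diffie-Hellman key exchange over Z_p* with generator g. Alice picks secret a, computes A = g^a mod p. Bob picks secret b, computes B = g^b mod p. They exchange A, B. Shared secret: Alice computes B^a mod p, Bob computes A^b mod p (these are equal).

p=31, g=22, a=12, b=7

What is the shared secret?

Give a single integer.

A = 22^12 mod 31  (bits of 12 = 1100)
  bit 0 = 1: r = r^2 * 22 mod 31 = 1^2 * 22 = 1*22 = 22
  bit 1 = 1: r = r^2 * 22 mod 31 = 22^2 * 22 = 19*22 = 15
  bit 2 = 0: r = r^2 mod 31 = 15^2 = 8
  bit 3 = 0: r = r^2 mod 31 = 8^2 = 2
  -> A = 2
B = 22^7 mod 31  (bits of 7 = 111)
  bit 0 = 1: r = r^2 * 22 mod 31 = 1^2 * 22 = 1*22 = 22
  bit 1 = 1: r = r^2 * 22 mod 31 = 22^2 * 22 = 19*22 = 15
  bit 2 = 1: r = r^2 * 22 mod 31 = 15^2 * 22 = 8*22 = 21
  -> B = 21
s = B^a = 21^12 mod 31  (bits of 12 = 1100)
  bit 0 = 1: r = r^2 * 21 mod 31 = 1^2 * 21 = 1*21 = 21
  bit 1 = 1: r = r^2 * 21 mod 31 = 21^2 * 21 = 7*21 = 23
  bit 2 = 0: r = r^2 mod 31 = 23^2 = 2
  bit 3 = 0: r = r^2 mod 31 = 2^2 = 4
  -> s = B^a = 4

Answer: 4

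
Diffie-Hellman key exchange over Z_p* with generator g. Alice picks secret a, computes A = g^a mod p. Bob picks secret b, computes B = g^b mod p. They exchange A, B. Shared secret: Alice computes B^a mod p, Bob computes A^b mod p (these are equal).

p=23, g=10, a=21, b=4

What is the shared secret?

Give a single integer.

A = 10^21 mod 23  (bits of 21 = 10101)
  bit 0 = 1: r = r^2 * 10 mod 23 = 1^2 * 10 = 1*10 = 10
  bit 1 = 0: r = r^2 mod 23 = 10^2 = 8
  bit 2 = 1: r = r^2 * 10 mod 23 = 8^2 * 10 = 18*10 = 19
  bit 3 = 0: r = r^2 mod 23 = 19^2 = 16
  bit 4 = 1: r = r^2 * 10 mod 23 = 16^2 * 10 = 3*10 = 7
  -> A = 7
B = 10^4 mod 23  (bits of 4 = 100)
  bit 0 = 1: r = r^2 * 10 mod 23 = 1^2 * 10 = 1*10 = 10
  bit 1 = 0: r = r^2 mod 23 = 10^2 = 8
  bit 2 = 0: r = r^2 mod 23 = 8^2 = 18
  -> B = 18
s = B^a = 18^21 mod 23  (bits of 21 = 10101)
  bit 0 = 1: r = r^2 * 18 mod 23 = 1^2 * 18 = 1*18 = 18
  bit 1 = 0: r = r^2 mod 23 = 18^2 = 2
  bit 2 = 1: r = r^2 * 18 mod 23 = 2^2 * 18 = 4*18 = 3
  bit 3 = 0: r = r^2 mod 23 = 3^2 = 9
  bit 4 = 1: r = r^2 * 18 mod 23 = 9^2 * 18 = 12*18 = 9
  -> s = B^a = 9

Answer: 9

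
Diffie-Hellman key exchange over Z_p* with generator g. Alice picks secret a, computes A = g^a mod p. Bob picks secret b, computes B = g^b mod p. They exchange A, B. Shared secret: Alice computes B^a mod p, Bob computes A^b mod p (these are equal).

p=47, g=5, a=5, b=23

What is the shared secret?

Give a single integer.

Answer: 46

Derivation:
A = 5^5 mod 47  (bits of 5 = 101)
  bit 0 = 1: r = r^2 * 5 mod 47 = 1^2 * 5 = 1*5 = 5
  bit 1 = 0: r = r^2 mod 47 = 5^2 = 25
  bit 2 = 1: r = r^2 * 5 mod 47 = 25^2 * 5 = 14*5 = 23
  -> A = 23
B = 5^23 mod 47  (bits of 23 = 10111)
  bit 0 = 1: r = r^2 * 5 mod 47 = 1^2 * 5 = 1*5 = 5
  bit 1 = 0: r = r^2 mod 47 = 5^2 = 25
  bit 2 = 1: r = r^2 * 5 mod 47 = 25^2 * 5 = 14*5 = 23
  bit 3 = 1: r = r^2 * 5 mod 47 = 23^2 * 5 = 12*5 = 13
  bit 4 = 1: r = r^2 * 5 mod 47 = 13^2 * 5 = 28*5 = 46
  -> B = 46
s = B^a = 46^5 mod 47  (bits of 5 = 101)
  bit 0 = 1: r = r^2 * 46 mod 47 = 1^2 * 46 = 1*46 = 46
  bit 1 = 0: r = r^2 mod 47 = 46^2 = 1
  bit 2 = 1: r = r^2 * 46 mod 47 = 1^2 * 46 = 1*46 = 46
  -> s = B^a = 46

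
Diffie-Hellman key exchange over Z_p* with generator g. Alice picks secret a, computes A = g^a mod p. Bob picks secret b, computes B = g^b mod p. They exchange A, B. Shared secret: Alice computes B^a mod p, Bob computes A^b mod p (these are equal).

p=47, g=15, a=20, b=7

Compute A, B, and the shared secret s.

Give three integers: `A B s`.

A = 15^20 mod 47  (bits of 20 = 10100)
  bit 0 = 1: r = r^2 * 15 mod 47 = 1^2 * 15 = 1*15 = 15
  bit 1 = 0: r = r^2 mod 47 = 15^2 = 37
  bit 2 = 1: r = r^2 * 15 mod 47 = 37^2 * 15 = 6*15 = 43
  bit 3 = 0: r = r^2 mod 47 = 43^2 = 16
  bit 4 = 0: r = r^2 mod 47 = 16^2 = 21
  -> A = 21
B = 15^7 mod 47  (bits of 7 = 111)
  bit 0 = 1: r = r^2 * 15 mod 47 = 1^2 * 15 = 1*15 = 15
  bit 1 = 1: r = r^2 * 15 mod 47 = 15^2 * 15 = 37*15 = 38
  bit 2 = 1: r = r^2 * 15 mod 47 = 38^2 * 15 = 34*15 = 40
  -> B = 40
s = B^a = 40^20 mod 47  (bits of 20 = 10100)
  bit 0 = 1: r = r^2 * 40 mod 47 = 1^2 * 40 = 1*40 = 40
  bit 1 = 0: r = r^2 mod 47 = 40^2 = 2
  bit 2 = 1: r = r^2 * 40 mod 47 = 2^2 * 40 = 4*40 = 19
  bit 3 = 0: r = r^2 mod 47 = 19^2 = 32
  bit 4 = 0: r = r^2 mod 47 = 32^2 = 37
  -> s = B^a = 37

Answer: 21 40 37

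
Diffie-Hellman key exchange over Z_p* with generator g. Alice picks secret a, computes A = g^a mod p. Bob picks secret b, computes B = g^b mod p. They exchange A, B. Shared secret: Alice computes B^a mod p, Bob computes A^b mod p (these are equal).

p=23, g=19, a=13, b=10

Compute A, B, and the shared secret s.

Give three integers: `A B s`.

Answer: 7 6 13

Derivation:
A = 19^13 mod 23  (bits of 13 = 1101)
  bit 0 = 1: r = r^2 * 19 mod 23 = 1^2 * 19 = 1*19 = 19
  bit 1 = 1: r = r^2 * 19 mod 23 = 19^2 * 19 = 16*19 = 5
  bit 2 = 0: r = r^2 mod 23 = 5^2 = 2
  bit 3 = 1: r = r^2 * 19 mod 23 = 2^2 * 19 = 4*19 = 7
  -> A = 7
B = 19^10 mod 23  (bits of 10 = 1010)
  bit 0 = 1: r = r^2 * 19 mod 23 = 1^2 * 19 = 1*19 = 19
  bit 1 = 0: r = r^2 mod 23 = 19^2 = 16
  bit 2 = 1: r = r^2 * 19 mod 23 = 16^2 * 19 = 3*19 = 11
  bit 3 = 0: r = r^2 mod 23 = 11^2 = 6
  -> B = 6
s = B^a = 6^13 mod 23  (bits of 13 = 1101)
  bit 0 = 1: r = r^2 * 6 mod 23 = 1^2 * 6 = 1*6 = 6
  bit 1 = 1: r = r^2 * 6 mod 23 = 6^2 * 6 = 13*6 = 9
  bit 2 = 0: r = r^2 mod 23 = 9^2 = 12
  bit 3 = 1: r = r^2 * 6 mod 23 = 12^2 * 6 = 6*6 = 13
  -> s = B^a = 13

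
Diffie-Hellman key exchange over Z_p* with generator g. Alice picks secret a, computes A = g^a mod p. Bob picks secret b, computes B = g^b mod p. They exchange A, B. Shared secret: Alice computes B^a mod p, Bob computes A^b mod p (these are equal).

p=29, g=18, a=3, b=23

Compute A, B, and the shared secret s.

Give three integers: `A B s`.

Answer: 3 2 8

Derivation:
A = 18^3 mod 29  (bits of 3 = 11)
  bit 0 = 1: r = r^2 * 18 mod 29 = 1^2 * 18 = 1*18 = 18
  bit 1 = 1: r = r^2 * 18 mod 29 = 18^2 * 18 = 5*18 = 3
  -> A = 3
B = 18^23 mod 29  (bits of 23 = 10111)
  bit 0 = 1: r = r^2 * 18 mod 29 = 1^2 * 18 = 1*18 = 18
  bit 1 = 0: r = r^2 mod 29 = 18^2 = 5
  bit 2 = 1: r = r^2 * 18 mod 29 = 5^2 * 18 = 25*18 = 15
  bit 3 = 1: r = r^2 * 18 mod 29 = 15^2 * 18 = 22*18 = 19
  bit 4 = 1: r = r^2 * 18 mod 29 = 19^2 * 18 = 13*18 = 2
  -> B = 2
s = B^a = 2^3 mod 29  (bits of 3 = 11)
  bit 0 = 1: r = r^2 * 2 mod 29 = 1^2 * 2 = 1*2 = 2
  bit 1 = 1: r = r^2 * 2 mod 29 = 2^2 * 2 = 4*2 = 8
  -> s = B^a = 8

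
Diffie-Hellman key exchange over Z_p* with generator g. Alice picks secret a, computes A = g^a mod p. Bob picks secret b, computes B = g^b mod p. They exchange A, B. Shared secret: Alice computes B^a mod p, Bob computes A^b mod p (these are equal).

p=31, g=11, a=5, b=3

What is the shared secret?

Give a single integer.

Answer: 30

Derivation:
A = 11^5 mod 31  (bits of 5 = 101)
  bit 0 = 1: r = r^2 * 11 mod 31 = 1^2 * 11 = 1*11 = 11
  bit 1 = 0: r = r^2 mod 31 = 11^2 = 28
  bit 2 = 1: r = r^2 * 11 mod 31 = 28^2 * 11 = 9*11 = 6
  -> A = 6
B = 11^3 mod 31  (bits of 3 = 11)
  bit 0 = 1: r = r^2 * 11 mod 31 = 1^2 * 11 = 1*11 = 11
  bit 1 = 1: r = r^2 * 11 mod 31 = 11^2 * 11 = 28*11 = 29
  -> B = 29
s = B^a = 29^5 mod 31  (bits of 5 = 101)
  bit 0 = 1: r = r^2 * 29 mod 31 = 1^2 * 29 = 1*29 = 29
  bit 1 = 0: r = r^2 mod 31 = 29^2 = 4
  bit 2 = 1: r = r^2 * 29 mod 31 = 4^2 * 29 = 16*29 = 30
  -> s = B^a = 30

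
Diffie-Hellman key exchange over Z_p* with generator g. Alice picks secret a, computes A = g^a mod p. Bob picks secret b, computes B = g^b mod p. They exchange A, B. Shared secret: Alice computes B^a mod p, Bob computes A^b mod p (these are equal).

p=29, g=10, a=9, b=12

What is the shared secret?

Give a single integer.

A = 10^9 mod 29  (bits of 9 = 1001)
  bit 0 = 1: r = r^2 * 10 mod 29 = 1^2 * 10 = 1*10 = 10
  bit 1 = 0: r = r^2 mod 29 = 10^2 = 13
  bit 2 = 0: r = r^2 mod 29 = 13^2 = 24
  bit 3 = 1: r = r^2 * 10 mod 29 = 24^2 * 10 = 25*10 = 18
  -> A = 18
B = 10^12 mod 29  (bits of 12 = 1100)
  bit 0 = 1: r = r^2 * 10 mod 29 = 1^2 * 10 = 1*10 = 10
  bit 1 = 1: r = r^2 * 10 mod 29 = 10^2 * 10 = 13*10 = 14
  bit 2 = 0: r = r^2 mod 29 = 14^2 = 22
  bit 3 = 0: r = r^2 mod 29 = 22^2 = 20
  -> B = 20
s = B^a = 20^9 mod 29  (bits of 9 = 1001)
  bit 0 = 1: r = r^2 * 20 mod 29 = 1^2 * 20 = 1*20 = 20
  bit 1 = 0: r = r^2 mod 29 = 20^2 = 23
  bit 2 = 0: r = r^2 mod 29 = 23^2 = 7
  bit 3 = 1: r = r^2 * 20 mod 29 = 7^2 * 20 = 20*20 = 23
  -> s = B^a = 23

Answer: 23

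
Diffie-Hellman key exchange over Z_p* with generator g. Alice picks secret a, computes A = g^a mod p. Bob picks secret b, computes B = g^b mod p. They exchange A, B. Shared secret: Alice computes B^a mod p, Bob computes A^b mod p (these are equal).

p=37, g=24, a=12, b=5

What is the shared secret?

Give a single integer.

A = 24^12 mod 37  (bits of 12 = 1100)
  bit 0 = 1: r = r^2 * 24 mod 37 = 1^2 * 24 = 1*24 = 24
  bit 1 = 1: r = r^2 * 24 mod 37 = 24^2 * 24 = 21*24 = 23
  bit 2 = 0: r = r^2 mod 37 = 23^2 = 11
  bit 3 = 0: r = r^2 mod 37 = 11^2 = 10
  -> A = 10
B = 24^5 mod 37  (bits of 5 = 101)
  bit 0 = 1: r = r^2 * 24 mod 37 = 1^2 * 24 = 1*24 = 24
  bit 1 = 0: r = r^2 mod 37 = 24^2 = 21
  bit 2 = 1: r = r^2 * 24 mod 37 = 21^2 * 24 = 34*24 = 2
  -> B = 2
s = B^a = 2^12 mod 37  (bits of 12 = 1100)
  bit 0 = 1: r = r^2 * 2 mod 37 = 1^2 * 2 = 1*2 = 2
  bit 1 = 1: r = r^2 * 2 mod 37 = 2^2 * 2 = 4*2 = 8
  bit 2 = 0: r = r^2 mod 37 = 8^2 = 27
  bit 3 = 0: r = r^2 mod 37 = 27^2 = 26
  -> s = B^a = 26

Answer: 26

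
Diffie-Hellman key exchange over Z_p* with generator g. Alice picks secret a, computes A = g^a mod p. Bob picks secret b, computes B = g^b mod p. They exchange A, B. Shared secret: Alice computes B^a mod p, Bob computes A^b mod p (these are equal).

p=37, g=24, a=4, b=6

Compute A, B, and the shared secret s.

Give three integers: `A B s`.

Answer: 34 11 26

Derivation:
A = 24^4 mod 37  (bits of 4 = 100)
  bit 0 = 1: r = r^2 * 24 mod 37 = 1^2 * 24 = 1*24 = 24
  bit 1 = 0: r = r^2 mod 37 = 24^2 = 21
  bit 2 = 0: r = r^2 mod 37 = 21^2 = 34
  -> A = 34
B = 24^6 mod 37  (bits of 6 = 110)
  bit 0 = 1: r = r^2 * 24 mod 37 = 1^2 * 24 = 1*24 = 24
  bit 1 = 1: r = r^2 * 24 mod 37 = 24^2 * 24 = 21*24 = 23
  bit 2 = 0: r = r^2 mod 37 = 23^2 = 11
  -> B = 11
s = B^a = 11^4 mod 37  (bits of 4 = 100)
  bit 0 = 1: r = r^2 * 11 mod 37 = 1^2 * 11 = 1*11 = 11
  bit 1 = 0: r = r^2 mod 37 = 11^2 = 10
  bit 2 = 0: r = r^2 mod 37 = 10^2 = 26
  -> s = B^a = 26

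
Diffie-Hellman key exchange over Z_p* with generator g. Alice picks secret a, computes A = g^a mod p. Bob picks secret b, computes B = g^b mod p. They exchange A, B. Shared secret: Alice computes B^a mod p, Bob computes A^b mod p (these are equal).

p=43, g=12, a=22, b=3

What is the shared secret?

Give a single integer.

A = 12^22 mod 43  (bits of 22 = 10110)
  bit 0 = 1: r = r^2 * 12 mod 43 = 1^2 * 12 = 1*12 = 12
  bit 1 = 0: r = r^2 mod 43 = 12^2 = 15
  bit 2 = 1: r = r^2 * 12 mod 43 = 15^2 * 12 = 10*12 = 34
  bit 3 = 1: r = r^2 * 12 mod 43 = 34^2 * 12 = 38*12 = 26
  bit 4 = 0: r = r^2 mod 43 = 26^2 = 31
  -> A = 31
B = 12^3 mod 43  (bits of 3 = 11)
  bit 0 = 1: r = r^2 * 12 mod 43 = 1^2 * 12 = 1*12 = 12
  bit 1 = 1: r = r^2 * 12 mod 43 = 12^2 * 12 = 15*12 = 8
  -> B = 8
s = B^a = 8^22 mod 43  (bits of 22 = 10110)
  bit 0 = 1: r = r^2 * 8 mod 43 = 1^2 * 8 = 1*8 = 8
  bit 1 = 0: r = r^2 mod 43 = 8^2 = 21
  bit 2 = 1: r = r^2 * 8 mod 43 = 21^2 * 8 = 11*8 = 2
  bit 3 = 1: r = r^2 * 8 mod 43 = 2^2 * 8 = 4*8 = 32
  bit 4 = 0: r = r^2 mod 43 = 32^2 = 35
  -> s = B^a = 35

Answer: 35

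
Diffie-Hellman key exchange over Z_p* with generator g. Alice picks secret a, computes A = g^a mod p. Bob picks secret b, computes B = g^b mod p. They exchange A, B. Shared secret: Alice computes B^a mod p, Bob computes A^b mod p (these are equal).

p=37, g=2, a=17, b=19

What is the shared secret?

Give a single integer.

Answer: 19

Derivation:
A = 2^17 mod 37  (bits of 17 = 10001)
  bit 0 = 1: r = r^2 * 2 mod 37 = 1^2 * 2 = 1*2 = 2
  bit 1 = 0: r = r^2 mod 37 = 2^2 = 4
  bit 2 = 0: r = r^2 mod 37 = 4^2 = 16
  bit 3 = 0: r = r^2 mod 37 = 16^2 = 34
  bit 4 = 1: r = r^2 * 2 mod 37 = 34^2 * 2 = 9*2 = 18
  -> A = 18
B = 2^19 mod 37  (bits of 19 = 10011)
  bit 0 = 1: r = r^2 * 2 mod 37 = 1^2 * 2 = 1*2 = 2
  bit 1 = 0: r = r^2 mod 37 = 2^2 = 4
  bit 2 = 0: r = r^2 mod 37 = 4^2 = 16
  bit 3 = 1: r = r^2 * 2 mod 37 = 16^2 * 2 = 34*2 = 31
  bit 4 = 1: r = r^2 * 2 mod 37 = 31^2 * 2 = 36*2 = 35
  -> B = 35
s = B^a = 35^17 mod 37  (bits of 17 = 10001)
  bit 0 = 1: r = r^2 * 35 mod 37 = 1^2 * 35 = 1*35 = 35
  bit 1 = 0: r = r^2 mod 37 = 35^2 = 4
  bit 2 = 0: r = r^2 mod 37 = 4^2 = 16
  bit 3 = 0: r = r^2 mod 37 = 16^2 = 34
  bit 4 = 1: r = r^2 * 35 mod 37 = 34^2 * 35 = 9*35 = 19
  -> s = B^a = 19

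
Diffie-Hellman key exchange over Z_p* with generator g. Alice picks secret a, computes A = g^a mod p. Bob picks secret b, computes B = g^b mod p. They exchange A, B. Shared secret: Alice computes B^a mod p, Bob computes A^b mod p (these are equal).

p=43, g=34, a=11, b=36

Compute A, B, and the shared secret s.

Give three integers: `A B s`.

Answer: 3 11 21

Derivation:
A = 34^11 mod 43  (bits of 11 = 1011)
  bit 0 = 1: r = r^2 * 34 mod 43 = 1^2 * 34 = 1*34 = 34
  bit 1 = 0: r = r^2 mod 43 = 34^2 = 38
  bit 2 = 1: r = r^2 * 34 mod 43 = 38^2 * 34 = 25*34 = 33
  bit 3 = 1: r = r^2 * 34 mod 43 = 33^2 * 34 = 14*34 = 3
  -> A = 3
B = 34^36 mod 43  (bits of 36 = 100100)
  bit 0 = 1: r = r^2 * 34 mod 43 = 1^2 * 34 = 1*34 = 34
  bit 1 = 0: r = r^2 mod 43 = 34^2 = 38
  bit 2 = 0: r = r^2 mod 43 = 38^2 = 25
  bit 3 = 1: r = r^2 * 34 mod 43 = 25^2 * 34 = 23*34 = 8
  bit 4 = 0: r = r^2 mod 43 = 8^2 = 21
  bit 5 = 0: r = r^2 mod 43 = 21^2 = 11
  -> B = 11
s = B^a = 11^11 mod 43  (bits of 11 = 1011)
  bit 0 = 1: r = r^2 * 11 mod 43 = 1^2 * 11 = 1*11 = 11
  bit 1 = 0: r = r^2 mod 43 = 11^2 = 35
  bit 2 = 1: r = r^2 * 11 mod 43 = 35^2 * 11 = 21*11 = 16
  bit 3 = 1: r = r^2 * 11 mod 43 = 16^2 * 11 = 41*11 = 21
  -> s = B^a = 21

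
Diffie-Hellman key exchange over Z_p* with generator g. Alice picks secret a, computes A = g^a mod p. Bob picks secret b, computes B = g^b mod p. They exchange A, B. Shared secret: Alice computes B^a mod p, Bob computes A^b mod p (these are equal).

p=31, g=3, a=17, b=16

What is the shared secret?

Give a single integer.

A = 3^17 mod 31  (bits of 17 = 10001)
  bit 0 = 1: r = r^2 * 3 mod 31 = 1^2 * 3 = 1*3 = 3
  bit 1 = 0: r = r^2 mod 31 = 3^2 = 9
  bit 2 = 0: r = r^2 mod 31 = 9^2 = 19
  bit 3 = 0: r = r^2 mod 31 = 19^2 = 20
  bit 4 = 1: r = r^2 * 3 mod 31 = 20^2 * 3 = 28*3 = 22
  -> A = 22
B = 3^16 mod 31  (bits of 16 = 10000)
  bit 0 = 1: r = r^2 * 3 mod 31 = 1^2 * 3 = 1*3 = 3
  bit 1 = 0: r = r^2 mod 31 = 3^2 = 9
  bit 2 = 0: r = r^2 mod 31 = 9^2 = 19
  bit 3 = 0: r = r^2 mod 31 = 19^2 = 20
  bit 4 = 0: r = r^2 mod 31 = 20^2 = 28
  -> B = 28
s = B^a = 28^17 mod 31  (bits of 17 = 10001)
  bit 0 = 1: r = r^2 * 28 mod 31 = 1^2 * 28 = 1*28 = 28
  bit 1 = 0: r = r^2 mod 31 = 28^2 = 9
  bit 2 = 0: r = r^2 mod 31 = 9^2 = 19
  bit 3 = 0: r = r^2 mod 31 = 19^2 = 20
  bit 4 = 1: r = r^2 * 28 mod 31 = 20^2 * 28 = 28*28 = 9
  -> s = B^a = 9

Answer: 9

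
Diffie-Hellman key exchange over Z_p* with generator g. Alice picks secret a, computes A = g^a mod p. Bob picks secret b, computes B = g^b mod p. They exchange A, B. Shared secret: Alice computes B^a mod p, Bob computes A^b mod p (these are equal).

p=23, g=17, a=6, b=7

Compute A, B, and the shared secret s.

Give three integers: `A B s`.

Answer: 12 20 16

Derivation:
A = 17^6 mod 23  (bits of 6 = 110)
  bit 0 = 1: r = r^2 * 17 mod 23 = 1^2 * 17 = 1*17 = 17
  bit 1 = 1: r = r^2 * 17 mod 23 = 17^2 * 17 = 13*17 = 14
  bit 2 = 0: r = r^2 mod 23 = 14^2 = 12
  -> A = 12
B = 17^7 mod 23  (bits of 7 = 111)
  bit 0 = 1: r = r^2 * 17 mod 23 = 1^2 * 17 = 1*17 = 17
  bit 1 = 1: r = r^2 * 17 mod 23 = 17^2 * 17 = 13*17 = 14
  bit 2 = 1: r = r^2 * 17 mod 23 = 14^2 * 17 = 12*17 = 20
  -> B = 20
s = B^a = 20^6 mod 23  (bits of 6 = 110)
  bit 0 = 1: r = r^2 * 20 mod 23 = 1^2 * 20 = 1*20 = 20
  bit 1 = 1: r = r^2 * 20 mod 23 = 20^2 * 20 = 9*20 = 19
  bit 2 = 0: r = r^2 mod 23 = 19^2 = 16
  -> s = B^a = 16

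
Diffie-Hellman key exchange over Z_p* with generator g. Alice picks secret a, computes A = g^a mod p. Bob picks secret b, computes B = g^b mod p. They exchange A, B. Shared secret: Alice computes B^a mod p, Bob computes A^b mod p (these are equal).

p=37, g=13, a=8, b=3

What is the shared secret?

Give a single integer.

A = 13^8 mod 37  (bits of 8 = 1000)
  bit 0 = 1: r = r^2 * 13 mod 37 = 1^2 * 13 = 1*13 = 13
  bit 1 = 0: r = r^2 mod 37 = 13^2 = 21
  bit 2 = 0: r = r^2 mod 37 = 21^2 = 34
  bit 3 = 0: r = r^2 mod 37 = 34^2 = 9
  -> A = 9
B = 13^3 mod 37  (bits of 3 = 11)
  bit 0 = 1: r = r^2 * 13 mod 37 = 1^2 * 13 = 1*13 = 13
  bit 1 = 1: r = r^2 * 13 mod 37 = 13^2 * 13 = 21*13 = 14
  -> B = 14
s = B^a = 14^8 mod 37  (bits of 8 = 1000)
  bit 0 = 1: r = r^2 * 14 mod 37 = 1^2 * 14 = 1*14 = 14
  bit 1 = 0: r = r^2 mod 37 = 14^2 = 11
  bit 2 = 0: r = r^2 mod 37 = 11^2 = 10
  bit 3 = 0: r = r^2 mod 37 = 10^2 = 26
  -> s = B^a = 26

Answer: 26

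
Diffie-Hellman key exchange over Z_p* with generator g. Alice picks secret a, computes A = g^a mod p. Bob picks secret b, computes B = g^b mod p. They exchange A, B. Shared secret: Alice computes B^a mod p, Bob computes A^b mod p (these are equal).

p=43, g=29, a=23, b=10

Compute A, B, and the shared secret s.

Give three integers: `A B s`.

A = 29^23 mod 43  (bits of 23 = 10111)
  bit 0 = 1: r = r^2 * 29 mod 43 = 1^2 * 29 = 1*29 = 29
  bit 1 = 0: r = r^2 mod 43 = 29^2 = 24
  bit 2 = 1: r = r^2 * 29 mod 43 = 24^2 * 29 = 17*29 = 20
  bit 3 = 1: r = r^2 * 29 mod 43 = 20^2 * 29 = 13*29 = 33
  bit 4 = 1: r = r^2 * 29 mod 43 = 33^2 * 29 = 14*29 = 19
  -> A = 19
B = 29^10 mod 43  (bits of 10 = 1010)
  bit 0 = 1: r = r^2 * 29 mod 43 = 1^2 * 29 = 1*29 = 29
  bit 1 = 0: r = r^2 mod 43 = 29^2 = 24
  bit 2 = 1: r = r^2 * 29 mod 43 = 24^2 * 29 = 17*29 = 20
  bit 3 = 0: r = r^2 mod 43 = 20^2 = 13
  -> B = 13
s = B^a = 13^23 mod 43  (bits of 23 = 10111)
  bit 0 = 1: r = r^2 * 13 mod 43 = 1^2 * 13 = 1*13 = 13
  bit 1 = 0: r = r^2 mod 43 = 13^2 = 40
  bit 2 = 1: r = r^2 * 13 mod 43 = 40^2 * 13 = 9*13 = 31
  bit 3 = 1: r = r^2 * 13 mod 43 = 31^2 * 13 = 15*13 = 23
  bit 4 = 1: r = r^2 * 13 mod 43 = 23^2 * 13 = 13*13 = 40
  -> s = B^a = 40

Answer: 19 13 40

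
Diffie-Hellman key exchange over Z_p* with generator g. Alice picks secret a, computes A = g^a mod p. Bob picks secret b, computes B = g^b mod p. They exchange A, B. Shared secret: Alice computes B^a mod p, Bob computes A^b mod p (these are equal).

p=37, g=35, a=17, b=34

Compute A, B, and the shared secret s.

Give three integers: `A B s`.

Answer: 19 28 4

Derivation:
A = 35^17 mod 37  (bits of 17 = 10001)
  bit 0 = 1: r = r^2 * 35 mod 37 = 1^2 * 35 = 1*35 = 35
  bit 1 = 0: r = r^2 mod 37 = 35^2 = 4
  bit 2 = 0: r = r^2 mod 37 = 4^2 = 16
  bit 3 = 0: r = r^2 mod 37 = 16^2 = 34
  bit 4 = 1: r = r^2 * 35 mod 37 = 34^2 * 35 = 9*35 = 19
  -> A = 19
B = 35^34 mod 37  (bits of 34 = 100010)
  bit 0 = 1: r = r^2 * 35 mod 37 = 1^2 * 35 = 1*35 = 35
  bit 1 = 0: r = r^2 mod 37 = 35^2 = 4
  bit 2 = 0: r = r^2 mod 37 = 4^2 = 16
  bit 3 = 0: r = r^2 mod 37 = 16^2 = 34
  bit 4 = 1: r = r^2 * 35 mod 37 = 34^2 * 35 = 9*35 = 19
  bit 5 = 0: r = r^2 mod 37 = 19^2 = 28
  -> B = 28
s = B^a = 28^17 mod 37  (bits of 17 = 10001)
  bit 0 = 1: r = r^2 * 28 mod 37 = 1^2 * 28 = 1*28 = 28
  bit 1 = 0: r = r^2 mod 37 = 28^2 = 7
  bit 2 = 0: r = r^2 mod 37 = 7^2 = 12
  bit 3 = 0: r = r^2 mod 37 = 12^2 = 33
  bit 4 = 1: r = r^2 * 28 mod 37 = 33^2 * 28 = 16*28 = 4
  -> s = B^a = 4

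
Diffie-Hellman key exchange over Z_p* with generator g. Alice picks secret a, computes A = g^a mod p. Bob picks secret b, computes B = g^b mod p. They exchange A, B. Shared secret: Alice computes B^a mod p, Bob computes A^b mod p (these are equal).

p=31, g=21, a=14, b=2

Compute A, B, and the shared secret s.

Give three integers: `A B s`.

Answer: 28 7 9

Derivation:
A = 21^14 mod 31  (bits of 14 = 1110)
  bit 0 = 1: r = r^2 * 21 mod 31 = 1^2 * 21 = 1*21 = 21
  bit 1 = 1: r = r^2 * 21 mod 31 = 21^2 * 21 = 7*21 = 23
  bit 2 = 1: r = r^2 * 21 mod 31 = 23^2 * 21 = 2*21 = 11
  bit 3 = 0: r = r^2 mod 31 = 11^2 = 28
  -> A = 28
B = 21^2 mod 31  (bits of 2 = 10)
  bit 0 = 1: r = r^2 * 21 mod 31 = 1^2 * 21 = 1*21 = 21
  bit 1 = 0: r = r^2 mod 31 = 21^2 = 7
  -> B = 7
s = B^a = 7^14 mod 31  (bits of 14 = 1110)
  bit 0 = 1: r = r^2 * 7 mod 31 = 1^2 * 7 = 1*7 = 7
  bit 1 = 1: r = r^2 * 7 mod 31 = 7^2 * 7 = 18*7 = 2
  bit 2 = 1: r = r^2 * 7 mod 31 = 2^2 * 7 = 4*7 = 28
  bit 3 = 0: r = r^2 mod 31 = 28^2 = 9
  -> s = B^a = 9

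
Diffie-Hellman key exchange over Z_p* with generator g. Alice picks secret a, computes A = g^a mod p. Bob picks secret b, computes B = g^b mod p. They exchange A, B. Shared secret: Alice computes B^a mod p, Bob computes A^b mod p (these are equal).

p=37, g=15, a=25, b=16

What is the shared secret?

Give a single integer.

Answer: 9

Derivation:
A = 15^25 mod 37  (bits of 25 = 11001)
  bit 0 = 1: r = r^2 * 15 mod 37 = 1^2 * 15 = 1*15 = 15
  bit 1 = 1: r = r^2 * 15 mod 37 = 15^2 * 15 = 3*15 = 8
  bit 2 = 0: r = r^2 mod 37 = 8^2 = 27
  bit 3 = 0: r = r^2 mod 37 = 27^2 = 26
  bit 4 = 1: r = r^2 * 15 mod 37 = 26^2 * 15 = 10*15 = 2
  -> A = 2
B = 15^16 mod 37  (bits of 16 = 10000)
  bit 0 = 1: r = r^2 * 15 mod 37 = 1^2 * 15 = 1*15 = 15
  bit 1 = 0: r = r^2 mod 37 = 15^2 = 3
  bit 2 = 0: r = r^2 mod 37 = 3^2 = 9
  bit 3 = 0: r = r^2 mod 37 = 9^2 = 7
  bit 4 = 0: r = r^2 mod 37 = 7^2 = 12
  -> B = 12
s = B^a = 12^25 mod 37  (bits of 25 = 11001)
  bit 0 = 1: r = r^2 * 12 mod 37 = 1^2 * 12 = 1*12 = 12
  bit 1 = 1: r = r^2 * 12 mod 37 = 12^2 * 12 = 33*12 = 26
  bit 2 = 0: r = r^2 mod 37 = 26^2 = 10
  bit 3 = 0: r = r^2 mod 37 = 10^2 = 26
  bit 4 = 1: r = r^2 * 12 mod 37 = 26^2 * 12 = 10*12 = 9
  -> s = B^a = 9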